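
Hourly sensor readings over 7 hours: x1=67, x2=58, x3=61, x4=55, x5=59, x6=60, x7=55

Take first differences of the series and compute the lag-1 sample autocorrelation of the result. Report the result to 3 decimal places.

First differences Δx: -9, 3, -6, 4, 1, -5
Mean of differences = -2.0000
Numerator Σ(Δx_t−Δx̄)(Δx_{t+1}−Δx̄) = -70.0000
Denominator Σ(Δx_t−Δx̄)² = 144.0000
r_1(Δx) = -70.0000 / 144.0000 = -0.486

-0.486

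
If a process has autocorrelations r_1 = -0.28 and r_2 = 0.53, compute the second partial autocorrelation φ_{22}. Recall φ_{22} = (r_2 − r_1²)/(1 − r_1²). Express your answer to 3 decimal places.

0.490

φ_{22} = (r_2 − r_1²) / (1 − r_1²)
r_1² = (-0.28)² = 0.0784
Numerator = 0.53 − 0.0784 = 0.4516; denominator = 1 − 0.0784 = 0.9216
φ_{22} = 0.4516 / 0.9216 = 0.490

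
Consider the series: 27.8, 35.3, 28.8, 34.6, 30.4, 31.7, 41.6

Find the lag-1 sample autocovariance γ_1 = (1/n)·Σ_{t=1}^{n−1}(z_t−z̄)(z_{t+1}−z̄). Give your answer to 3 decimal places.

-5.828

Mean z̄ = (27.8 + 35.3 + 28.8 + 34.6 + 30.4 + 31.7 + 41.6)/7 = 32.8857
Deviations: -5.0857, 2.4143, -4.0857, 1.7143, -2.4857, -1.1857, 8.7143
Σ_{t=1}^{6}(z_t−z̄)(z_{t+1}−z̄) = -40.7931
γ_1 = -40.7931 / 7 = -5.828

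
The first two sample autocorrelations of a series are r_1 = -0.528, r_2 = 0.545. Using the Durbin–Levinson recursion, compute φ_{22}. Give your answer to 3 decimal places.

φ_{22} = (r_2 − r_1²) / (1 − r_1²)
r_1² = (-0.528)² = 0.278784
Numerator = 0.545 − 0.2788 = 0.2662; denominator = 1 − 0.2788 = 0.7212
φ_{22} = 0.2662 / 0.7212 = 0.369

0.369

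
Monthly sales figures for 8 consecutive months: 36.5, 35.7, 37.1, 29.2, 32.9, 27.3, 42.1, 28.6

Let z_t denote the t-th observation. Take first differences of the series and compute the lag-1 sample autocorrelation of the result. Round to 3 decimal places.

First differences Δz: -0.8, 1.4, -7.9, 3.7, -5.6, 14.8, -13.5
Mean of differences = -1.1286
Numerator Σ(Δz_t−Δz̄)(Δz_{t+1}−Δz̄) = -338.8608
Denominator Σ(Δz_t−Δz̄)² = 502.4343
r_1(Δz) = -338.8608 / 502.4343 = -0.674

-0.674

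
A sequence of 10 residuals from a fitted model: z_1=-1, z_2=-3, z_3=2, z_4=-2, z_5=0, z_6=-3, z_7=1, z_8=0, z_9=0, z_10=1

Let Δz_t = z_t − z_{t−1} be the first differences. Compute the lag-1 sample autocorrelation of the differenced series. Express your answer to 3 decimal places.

First differences Δz: -2, 5, -4, 2, -3, 4, -1, 0, 1
Mean of differences = 0.2222
Numerator Σ(Δz_t−Δz̄)(Δz_{t+1}−Δz̄) = -60.7160
Denominator Σ(Δz_t−Δz̄)² = 75.5556
r_1(Δz) = -60.7160 / 75.5556 = -0.804

-0.804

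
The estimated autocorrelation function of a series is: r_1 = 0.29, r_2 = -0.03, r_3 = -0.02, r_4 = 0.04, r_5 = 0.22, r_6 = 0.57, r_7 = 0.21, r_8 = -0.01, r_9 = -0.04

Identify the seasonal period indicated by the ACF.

6

The largest autocorrelation is r_6 = 0.57; the remaining lags stay at or below 0.29.
The dominant spike at lag 6 indicates a seasonal period of 6.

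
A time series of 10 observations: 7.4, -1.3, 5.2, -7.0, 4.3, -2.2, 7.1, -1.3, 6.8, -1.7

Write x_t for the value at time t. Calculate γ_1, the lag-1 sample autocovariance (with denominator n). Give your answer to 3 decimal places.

-16.065

Mean x̄ = (7.4 − 1.3 + 5.2 − 7.0 + 4.3 − 2.2 + 7.1 − 1.3 + 6.8 − 1.7)/10 = 1.7300
Σ_{t=1}^{9}(x_t−x̄)(x_{t+1}−x̄) = -160.6509
γ_1 = -160.6509 / 10 = -16.065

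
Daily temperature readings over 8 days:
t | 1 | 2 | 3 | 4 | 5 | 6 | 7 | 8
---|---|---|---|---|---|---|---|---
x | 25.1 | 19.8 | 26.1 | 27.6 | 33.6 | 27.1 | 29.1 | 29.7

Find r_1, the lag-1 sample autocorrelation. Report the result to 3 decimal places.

Mean x̄ = (25.1 + 19.8 + 26.1 + 27.6 + 33.6 + 27.1 + 29.1 + 29.7)/8 = 27.2625
Deviations from mean: -2.1625, -7.4625, -1.1625, 0.3375, 6.3375, -0.1625, 1.8375, 2.4375
Σ(x_t−x̄)(x_{t+1}−x̄) = (16.1377) + (8.6752) + (-0.3923) + (2.1389) + (-1.0298) + (-0.2986) + (4.4789) = 29.7098
Denominator Σ(x_t−x̄)² = 111.3388
r_1 = 29.7098 / 111.3388 = 0.267

0.267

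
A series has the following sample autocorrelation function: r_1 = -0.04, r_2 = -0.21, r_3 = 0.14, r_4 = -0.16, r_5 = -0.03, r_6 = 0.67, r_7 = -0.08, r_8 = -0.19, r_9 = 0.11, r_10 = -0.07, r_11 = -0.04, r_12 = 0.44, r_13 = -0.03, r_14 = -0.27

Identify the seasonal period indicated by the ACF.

6

The largest autocorrelation is r_6 = 0.67, with a weaker echo at lag 12 (0.44); the remaining lags stay at or below 0.14.
The dominant spike at lag 6 indicates a seasonal period of 6.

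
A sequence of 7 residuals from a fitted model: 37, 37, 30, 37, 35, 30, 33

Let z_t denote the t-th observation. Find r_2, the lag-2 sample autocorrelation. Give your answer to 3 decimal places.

-0.329

Mean z̄ = (37 + 37 + 30 + 37 + 35 + 30 + 33)/7 = 34.1429
Deviations from mean: 2.8571, 2.8571, -4.1429, 2.8571, 0.8571, -4.1429, -1.1429
Σ(z_t−z̄)(z_{t+2}−z̄) = (-11.8367) + (8.1633) + (-3.5510) + (-11.8367) + (-0.9796) = -20.0408
Denominator Σ(z_t−z̄)² = 60.8571
r_2 = -20.0408 / 60.8571 = -0.329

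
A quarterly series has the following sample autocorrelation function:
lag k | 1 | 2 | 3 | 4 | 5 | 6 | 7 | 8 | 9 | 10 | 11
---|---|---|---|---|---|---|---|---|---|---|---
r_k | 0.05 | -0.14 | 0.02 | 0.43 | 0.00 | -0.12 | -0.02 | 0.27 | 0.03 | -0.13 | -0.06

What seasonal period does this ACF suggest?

4

The largest autocorrelation is r_4 = 0.43, with a weaker echo at lag 8 (0.27); the remaining lags stay at or below 0.05.
The dominant spike at lag 4 indicates a seasonal period of 4.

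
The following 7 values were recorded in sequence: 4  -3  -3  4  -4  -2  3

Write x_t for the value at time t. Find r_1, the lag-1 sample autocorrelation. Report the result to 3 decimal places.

Mean x̄ = (4 − 3 − 3 + 4 − 4 − 2 + 3)/7 = -0.1429
Deviations from mean: 4.1429, -2.8571, -2.8571, 4.1429, -3.8571, -1.8571, 3.1429
Σ(x_t−x̄)(x_{t+1}−x̄) = (-11.8367) + (8.1633) + (-11.8367) + (-15.9796) + (7.1633) + (-5.8367) = -30.1633
Denominator Σ(x_t−x̄)² = 78.8571
r_1 = -30.1633 / 78.8571 = -0.383

-0.383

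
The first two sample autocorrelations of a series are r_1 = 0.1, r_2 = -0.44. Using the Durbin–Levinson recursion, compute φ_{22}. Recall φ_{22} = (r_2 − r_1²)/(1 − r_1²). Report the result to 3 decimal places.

-0.455

φ_{22} = (r_2 − r_1²) / (1 − r_1²)
r_1² = (0.1)² = 0.01
Numerator = -0.44 − 0.0100 = -0.4500; denominator = 1 − 0.0100 = 0.9900
φ_{22} = -0.4500 / 0.9900 = -0.455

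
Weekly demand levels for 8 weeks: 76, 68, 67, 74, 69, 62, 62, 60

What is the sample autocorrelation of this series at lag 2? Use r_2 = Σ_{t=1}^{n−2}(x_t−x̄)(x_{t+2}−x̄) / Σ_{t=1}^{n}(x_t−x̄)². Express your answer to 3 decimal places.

Mean x̄ = (76 + 68 + 67 + 74 + 69 + 62 + 62 + 60)/8 = 67.2500
Deviations from mean: 8.7500, 0.7500, -0.2500, 6.7500, 1.7500, -5.2500, -5.2500, -7.2500
Numerator Σ_{t=1}^{6}(x_t−x̄)(x_{t+2}−x̄) = -4.1250
Denominator Σ(x_t−x̄)² = 233.5000
r_2 = -4.1250 / 233.5000 = -0.018

-0.018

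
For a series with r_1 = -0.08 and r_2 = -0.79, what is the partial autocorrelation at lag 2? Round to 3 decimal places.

φ_{22} = (r_2 − r_1²) / (1 − r_1²)
r_1² = (-0.08)² = 0.0064
Numerator = -0.79 − 0.0064 = -0.7964; denominator = 1 − 0.0064 = 0.9936
φ_{22} = -0.7964 / 0.9936 = -0.802

-0.802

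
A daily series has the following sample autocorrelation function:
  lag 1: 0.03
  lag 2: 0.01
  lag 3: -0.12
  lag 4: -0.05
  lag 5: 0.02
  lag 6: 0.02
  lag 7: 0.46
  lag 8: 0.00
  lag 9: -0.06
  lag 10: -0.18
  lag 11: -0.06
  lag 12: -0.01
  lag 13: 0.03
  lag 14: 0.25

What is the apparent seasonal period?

7

The largest autocorrelation is r_7 = 0.46, with a weaker echo at lag 14 (0.25); the remaining lags stay at or below 0.03.
The dominant spike at lag 7 indicates a seasonal period of 7.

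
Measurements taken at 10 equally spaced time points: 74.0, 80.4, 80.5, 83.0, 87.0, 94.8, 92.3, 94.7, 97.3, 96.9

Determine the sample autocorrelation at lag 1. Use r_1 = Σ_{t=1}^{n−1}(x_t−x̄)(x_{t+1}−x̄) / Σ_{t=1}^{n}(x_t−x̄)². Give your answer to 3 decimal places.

0.657

Mean x̄ = (74.0 + 80.4 + 80.5 + 83.0 + 87.0 + 94.8 + 92.3 + 94.7 + 97.3 + 96.9)/10 = 88.0900
Numerator Σ_{t=1}^{9}(x_t−x̄)(x_{t+1}−x̄) = 401.6819
Denominator Σ(x_t−x̄)² = 611.2490
r_1 = 401.6819 / 611.2490 = 0.657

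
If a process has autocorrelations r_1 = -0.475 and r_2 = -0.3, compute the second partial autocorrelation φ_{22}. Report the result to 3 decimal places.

-0.679

φ_{22} = (r_2 − r_1²) / (1 − r_1²)
r_1² = (-0.475)² = 0.225625
Numerator = -0.3 − 0.2256 = -0.5256; denominator = 1 − 0.2256 = 0.7744
φ_{22} = -0.5256 / 0.7744 = -0.679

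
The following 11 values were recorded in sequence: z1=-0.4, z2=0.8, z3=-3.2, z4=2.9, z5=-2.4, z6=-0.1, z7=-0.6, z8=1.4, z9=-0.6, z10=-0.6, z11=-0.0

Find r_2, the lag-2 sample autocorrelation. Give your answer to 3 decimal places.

Mean z̄ = (-0.4 + 0.8 − 3.2 + 2.9 − 2.4 − 0.1 − 0.6 + 1.4 − 0.6 − 0.6 − 0.0)/11 = -0.2545
Numerator Σ_{t=1}^{9}(z_t−z̄)(z_{t+2}−z̄) = 11.0186
Denominator Σ(z_t−z̄)² = 27.5473
r_2 = 11.0186 / 27.5473 = 0.400

0.400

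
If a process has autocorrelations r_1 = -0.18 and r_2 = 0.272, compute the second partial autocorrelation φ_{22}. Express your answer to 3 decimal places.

φ_{22} = (r_2 − r_1²) / (1 − r_1²)
r_1² = (-0.18)² = 0.0324
Numerator = 0.272 − 0.0324 = 0.2396; denominator = 1 − 0.0324 = 0.9676
φ_{22} = 0.2396 / 0.9676 = 0.248

0.248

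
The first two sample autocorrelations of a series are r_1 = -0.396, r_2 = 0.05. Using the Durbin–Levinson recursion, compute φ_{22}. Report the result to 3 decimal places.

-0.127

φ_{22} = (r_2 − r_1²) / (1 − r_1²)
r_1² = (-0.396)² = 0.156816
Numerator = 0.05 − 0.1568 = -0.1068; denominator = 1 − 0.1568 = 0.8432
φ_{22} = -0.1068 / 0.8432 = -0.127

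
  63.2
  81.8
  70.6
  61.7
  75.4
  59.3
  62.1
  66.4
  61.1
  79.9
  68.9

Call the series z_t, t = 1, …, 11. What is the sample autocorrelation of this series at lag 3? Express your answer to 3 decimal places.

0.205

Mean z̄ = (63.2 + 81.8 + 70.6 + 61.7 + 75.4 + 59.3 + 62.1 + 66.4 + 61.1 + 79.9 + 68.9)/11 = 68.2182
Numerator Σ_{t=1}^{8}(z_t−z̄)(z_{t+3}−z̄) = 126.6017
Denominator Σ(z_t−z̄)² = 617.2564
r_3 = 126.6017 / 617.2564 = 0.205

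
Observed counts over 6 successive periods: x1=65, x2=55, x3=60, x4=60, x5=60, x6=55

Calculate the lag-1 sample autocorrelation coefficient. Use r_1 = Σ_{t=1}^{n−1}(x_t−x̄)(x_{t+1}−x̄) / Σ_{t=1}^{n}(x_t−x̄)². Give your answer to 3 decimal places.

-0.422

Mean x̄ = (65 + 55 + 60 + 60 + 60 + 55)/6 = 59.1667
Deviations from mean: 5.8333, -4.1667, 0.8333, 0.8333, 0.8333, -4.1667
Σ(x_t−x̄)(x_{t+1}−x̄) = (-24.3056) + (-3.4722) + (0.6944) + (0.6944) + (-3.4722) = -29.8611
Denominator Σ(x_t−x̄)² = 70.8333
r_1 = -29.8611 / 70.8333 = -0.422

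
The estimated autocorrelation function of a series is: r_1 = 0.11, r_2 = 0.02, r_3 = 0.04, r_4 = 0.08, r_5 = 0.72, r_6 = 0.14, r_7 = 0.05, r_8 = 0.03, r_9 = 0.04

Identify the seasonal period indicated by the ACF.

5

The largest autocorrelation is r_5 = 0.72; the remaining lags stay at or below 0.14.
The dominant spike at lag 5 indicates a seasonal period of 5.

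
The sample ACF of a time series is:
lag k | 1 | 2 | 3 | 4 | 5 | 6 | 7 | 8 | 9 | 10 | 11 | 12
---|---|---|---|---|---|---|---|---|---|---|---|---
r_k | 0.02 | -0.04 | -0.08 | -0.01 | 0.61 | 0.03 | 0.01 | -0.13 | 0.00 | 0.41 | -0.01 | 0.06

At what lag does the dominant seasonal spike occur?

The largest autocorrelation is r_5 = 0.61, with a weaker echo at lag 10 (0.41); the remaining lags stay at or below 0.06.
The dominant spike at lag 5 indicates a seasonal period of 5.

5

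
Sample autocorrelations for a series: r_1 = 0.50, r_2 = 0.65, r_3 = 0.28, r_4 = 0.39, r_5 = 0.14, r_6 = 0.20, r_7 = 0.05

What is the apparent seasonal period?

The largest autocorrelation is r_2 = 0.65; the remaining lags stay at or below 0.50.
The dominant spike at lag 2 indicates a seasonal period of 2.

2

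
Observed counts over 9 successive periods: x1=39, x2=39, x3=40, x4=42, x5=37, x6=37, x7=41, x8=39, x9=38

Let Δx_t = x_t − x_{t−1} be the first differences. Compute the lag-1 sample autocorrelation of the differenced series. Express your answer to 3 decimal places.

First differences Δx: 0, 1, 2, -5, 0, 4, -2, -1
Mean of differences = -0.1250
Numerator Σ(Δx_t−Δx̄)(Δx_{t+1}−Δx̄) = -14.0156
Denominator Σ(Δx_t−Δx̄)² = 50.8750
r_1(Δx) = -14.0156 / 50.8750 = -0.275

-0.275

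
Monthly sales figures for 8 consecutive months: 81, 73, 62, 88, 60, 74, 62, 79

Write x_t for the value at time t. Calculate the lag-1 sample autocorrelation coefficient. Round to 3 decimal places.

-0.630

Mean x̄ = (81 + 73 + 62 + 88 + 60 + 74 + 62 + 79)/8 = 72.3750
Σ(x_t−x̄)(x_{t+1}−x̄) = (5.3906) + (-6.4844) + (-162.1094) + (-193.3594) + (-20.1094) + (-16.8594) + (-68.7344) = -462.2656
Denominator Σ(x_t−x̄)² = 733.8750
r_1 = -462.2656 / 733.8750 = -0.630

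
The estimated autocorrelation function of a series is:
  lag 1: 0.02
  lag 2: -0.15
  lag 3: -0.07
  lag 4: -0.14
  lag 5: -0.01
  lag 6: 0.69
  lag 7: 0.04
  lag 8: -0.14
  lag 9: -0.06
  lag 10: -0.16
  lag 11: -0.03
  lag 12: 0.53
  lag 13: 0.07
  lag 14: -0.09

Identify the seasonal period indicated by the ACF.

The largest autocorrelation is r_6 = 0.69, with a weaker echo at lag 12 (0.53); the remaining lags stay at or below 0.07.
The dominant spike at lag 6 indicates a seasonal period of 6.

6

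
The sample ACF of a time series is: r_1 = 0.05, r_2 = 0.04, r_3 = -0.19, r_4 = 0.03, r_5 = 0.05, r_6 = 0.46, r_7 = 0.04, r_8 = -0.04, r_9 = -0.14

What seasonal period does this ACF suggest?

6

The largest autocorrelation is r_6 = 0.46; the remaining lags stay at or below 0.05.
The dominant spike at lag 6 indicates a seasonal period of 6.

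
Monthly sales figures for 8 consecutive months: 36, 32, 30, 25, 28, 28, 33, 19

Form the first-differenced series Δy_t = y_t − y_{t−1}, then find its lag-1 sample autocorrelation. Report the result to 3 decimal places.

First differences Δy: -4, -2, -5, 3, 0, 5, -14
Mean of differences = -2.4286
Numerator Σ(Δy_t−Δȳ)(Δy_{t+1}−Δȳ) = -70.4694
Denominator Σ(Δy_t−Δȳ)² = 233.7143
r_1(Δy) = -70.4694 / 233.7143 = -0.302

-0.302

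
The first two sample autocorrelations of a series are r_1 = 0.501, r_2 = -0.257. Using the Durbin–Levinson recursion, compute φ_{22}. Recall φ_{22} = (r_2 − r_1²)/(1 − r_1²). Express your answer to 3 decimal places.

-0.678

φ_{22} = (r_2 − r_1²) / (1 − r_1²)
r_1² = (0.501)² = 0.251001
Numerator = -0.257 − 0.2510 = -0.5080; denominator = 1 − 0.2510 = 0.7490
φ_{22} = -0.5080 / 0.7490 = -0.678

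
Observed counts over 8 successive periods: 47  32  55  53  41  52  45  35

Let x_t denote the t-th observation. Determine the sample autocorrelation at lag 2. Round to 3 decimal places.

-0.275

Mean x̄ = (47 + 32 + 55 + 53 + 41 + 52 + 45 + 35)/8 = 45.0000
Deviations from mean: 2.0000, -13.0000, 10.0000, 8.0000, -4.0000, 7.0000, 0.0000, -10.0000
Σ(x_t−x̄)(x_{t+2}−x̄) = (20.0000) + (-104.0000) + (-40.0000) + (56.0000) + (0.0000) + (-70.0000) = -138.0000
Denominator Σ(x_t−x̄)² = 502.0000
r_2 = -138.0000 / 502.0000 = -0.275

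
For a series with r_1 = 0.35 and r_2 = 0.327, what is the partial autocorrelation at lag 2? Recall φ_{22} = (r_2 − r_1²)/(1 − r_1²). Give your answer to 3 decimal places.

0.233

φ_{22} = (r_2 − r_1²) / (1 − r_1²)
r_1² = (0.35)² = 0.1225
Numerator = 0.327 − 0.1225 = 0.2045; denominator = 1 − 0.1225 = 0.8775
φ_{22} = 0.2045 / 0.8775 = 0.233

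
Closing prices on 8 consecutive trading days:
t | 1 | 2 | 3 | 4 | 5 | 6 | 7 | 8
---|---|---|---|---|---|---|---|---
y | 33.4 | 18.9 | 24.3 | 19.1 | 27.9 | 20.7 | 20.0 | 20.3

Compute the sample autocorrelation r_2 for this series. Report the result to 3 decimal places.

0.194

Mean ȳ = (33.4 + 18.9 + 24.3 + 19.1 + 27.9 + 20.7 + 20.0 + 20.3)/8 = 23.0750
Numerator Σ_{t=1}^{6}(y_t−ȳ)(y_{t+2}−ȳ) = 36.3488
Denominator Σ(y_t−ȳ)² = 187.4150
r_2 = 36.3488 / 187.4150 = 0.194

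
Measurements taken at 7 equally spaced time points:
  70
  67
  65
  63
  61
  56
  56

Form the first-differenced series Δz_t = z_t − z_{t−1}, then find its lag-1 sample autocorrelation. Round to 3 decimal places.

-0.533

First differences Δz: -3, -2, -2, -2, -5, 0
Mean of differences = -2.3333
Numerator Σ(Δz_t−Δz̄)(Δz_{t+1}−Δz̄) = -7.1111
Denominator Σ(Δz_t−Δz̄)² = 13.3333
r_1(Δz) = -7.1111 / 13.3333 = -0.533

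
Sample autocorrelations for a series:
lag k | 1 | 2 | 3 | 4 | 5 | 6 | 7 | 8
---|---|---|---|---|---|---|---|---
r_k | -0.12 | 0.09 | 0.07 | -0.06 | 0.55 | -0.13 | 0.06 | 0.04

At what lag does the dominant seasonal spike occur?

The largest autocorrelation is r_5 = 0.55; the remaining lags stay at or below 0.09.
The dominant spike at lag 5 indicates a seasonal period of 5.

5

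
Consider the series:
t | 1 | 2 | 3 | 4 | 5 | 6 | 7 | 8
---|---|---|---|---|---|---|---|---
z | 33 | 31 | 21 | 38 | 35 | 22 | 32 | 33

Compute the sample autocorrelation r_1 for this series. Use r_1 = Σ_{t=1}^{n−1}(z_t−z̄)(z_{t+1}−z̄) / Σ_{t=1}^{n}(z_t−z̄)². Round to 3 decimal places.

Mean z̄ = (33 + 31 + 21 + 38 + 35 + 22 + 32 + 33)/8 = 30.6250
Deviations from mean: 2.3750, 0.3750, -9.6250, 7.3750, 4.3750, -8.6250, 1.3750, 2.3750
Numerator Σ_{t=1}^{7}(z_t−z̄)(z_{t+1}−z̄) = -87.7656
Denominator Σ(z_t−z̄)² = 253.8750
r_1 = -87.7656 / 253.8750 = -0.346

-0.346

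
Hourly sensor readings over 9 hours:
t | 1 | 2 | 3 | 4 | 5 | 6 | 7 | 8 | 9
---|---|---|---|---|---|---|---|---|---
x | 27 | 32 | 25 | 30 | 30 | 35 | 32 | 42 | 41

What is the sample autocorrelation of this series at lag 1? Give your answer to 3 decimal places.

0.374

Mean x̄ = (27 + 32 + 25 + 30 + 30 + 35 + 32 + 42 + 41)/9 = 32.6667
Numerator Σ_{t=1}^{8}(x_t−x̄)(x_{t+1}−x̄) = 100.2222
Denominator Σ(x_t−x̄)² = 268.0000
r_1 = 100.2222 / 268.0000 = 0.374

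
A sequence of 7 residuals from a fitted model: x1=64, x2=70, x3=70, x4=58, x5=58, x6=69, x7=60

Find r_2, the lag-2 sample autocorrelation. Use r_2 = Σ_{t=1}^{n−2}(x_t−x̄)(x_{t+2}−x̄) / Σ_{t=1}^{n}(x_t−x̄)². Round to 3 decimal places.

Mean x̄ = (64 + 70 + 70 + 58 + 58 + 69 + 60)/7 = 64.1429
Numerator Σ_{t=1}^{5}(x_t−x̄)(x_{t+2}−x̄) = -77.1837
Denominator Σ(x_t−x̄)² = 184.8571
r_2 = -77.1837 / 184.8571 = -0.418

-0.418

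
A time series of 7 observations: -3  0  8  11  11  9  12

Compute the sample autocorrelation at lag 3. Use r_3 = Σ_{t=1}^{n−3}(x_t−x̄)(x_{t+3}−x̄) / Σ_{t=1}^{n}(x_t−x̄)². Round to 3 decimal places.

-0.216

Mean x̄ = (-3 + 0 + 8 + 11 + 11 + 9 + 12)/7 = 6.8571
Deviations from mean: -9.8571, -6.8571, 1.1429, 4.1429, 4.1429, 2.1429, 5.1429
Numerator Σ_{t=1}^{4}(x_t−x̄)(x_{t+3}−x̄) = -45.4898
Denominator Σ(x_t−x̄)² = 210.8571
r_3 = -45.4898 / 210.8571 = -0.216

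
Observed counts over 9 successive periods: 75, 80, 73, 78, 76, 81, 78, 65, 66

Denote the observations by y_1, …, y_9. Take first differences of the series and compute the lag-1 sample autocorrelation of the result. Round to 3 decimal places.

-0.327

First differences Δy: 5, -7, 5, -2, 5, -3, -13, 1
Mean of differences = -1.1250
Numerator Σ(Δy_t−Δȳ)(Δy_{t+1}−Δȳ) = -97.1406
Denominator Σ(Δy_t−Δȳ)² = 296.8750
r_1(Δy) = -97.1406 / 296.8750 = -0.327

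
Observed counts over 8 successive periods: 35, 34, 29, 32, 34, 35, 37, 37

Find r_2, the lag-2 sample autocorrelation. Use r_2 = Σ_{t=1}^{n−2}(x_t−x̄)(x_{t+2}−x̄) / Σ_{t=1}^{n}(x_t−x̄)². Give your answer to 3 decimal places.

Mean x̄ = (35 + 34 + 29 + 32 + 34 + 35 + 37 + 37)/8 = 34.1250
Deviations from mean: 0.8750, -0.1250, -5.1250, -2.1250, -0.1250, 0.8750, 2.8750, 2.8750
Σ(x_t−x̄)(x_{t+2}−x̄) = (-4.4844) + (0.2656) + (0.6406) + (-1.8594) + (-0.3594) + (2.5156) = -3.2813
Denominator Σ(x_t−x̄)² = 48.8750
r_2 = -3.2813 / 48.8750 = -0.067

-0.067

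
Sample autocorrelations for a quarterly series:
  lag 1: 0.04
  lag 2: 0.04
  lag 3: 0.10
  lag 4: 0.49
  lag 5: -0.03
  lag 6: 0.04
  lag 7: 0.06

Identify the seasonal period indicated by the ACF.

4

The largest autocorrelation is r_4 = 0.49; the remaining lags stay at or below 0.10.
The dominant spike at lag 4 indicates a seasonal period of 4.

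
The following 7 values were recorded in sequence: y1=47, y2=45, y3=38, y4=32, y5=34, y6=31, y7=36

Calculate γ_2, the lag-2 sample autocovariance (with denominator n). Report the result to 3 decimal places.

0.478

Mean ȳ = (47 + 45 + 38 + 32 + 34 + 31 + 36)/7 = 37.5714
Σ_{t=1}^{5}(y_t−ȳ)(y_{t+2}−ȳ) = 3.3469
γ_2 = 3.3469 / 7 = 0.478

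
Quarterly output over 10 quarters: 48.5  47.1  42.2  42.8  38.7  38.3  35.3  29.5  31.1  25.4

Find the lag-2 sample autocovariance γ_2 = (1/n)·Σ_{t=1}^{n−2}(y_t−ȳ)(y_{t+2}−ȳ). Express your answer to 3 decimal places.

Mean ȳ = (48.5 + 47.1 + 42.2 + 42.8 + 38.7 + 38.3 + 35.3 + 29.5 + 31.1 + 25.4)/10 = 37.8900
Σ_{t=1}^{8}(y_t−ȳ)(y_{t+2}−ȳ) = 213.2938
γ_2 = 213.2938 / 10 = 21.329

21.329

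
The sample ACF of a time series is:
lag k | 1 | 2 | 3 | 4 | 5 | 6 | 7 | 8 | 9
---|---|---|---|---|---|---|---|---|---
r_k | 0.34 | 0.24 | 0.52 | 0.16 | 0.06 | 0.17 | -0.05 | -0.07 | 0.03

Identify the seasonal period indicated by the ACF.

The largest autocorrelation is r_3 = 0.52; the remaining lags stay at or below 0.34. The elevated value at lag 1 (0.34), dropping to 0.24 at lag 2, reflects decaying short-term dependence rather than seasonality.
The dominant spike at lag 3 indicates a seasonal period of 3.

3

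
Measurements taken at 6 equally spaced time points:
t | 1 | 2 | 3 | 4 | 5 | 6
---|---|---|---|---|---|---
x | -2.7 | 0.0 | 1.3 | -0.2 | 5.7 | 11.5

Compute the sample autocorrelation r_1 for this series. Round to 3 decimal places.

0.298

Mean x̄ = (-2.7 + 0.0 + 1.3 − 0.2 + 5.7 + 11.5)/6 = 2.6000
Deviations from mean: -5.3000, -2.6000, -1.3000, -2.8000, 3.1000, 8.9000
Σ(x_t−x̄)(x_{t+1}−x̄) = (13.7800) + (3.3800) + (3.6400) + (-8.6800) + (27.5900) = 39.7100
Denominator Σ(x_t−x̄)² = 133.2000
r_1 = 39.7100 / 133.2000 = 0.298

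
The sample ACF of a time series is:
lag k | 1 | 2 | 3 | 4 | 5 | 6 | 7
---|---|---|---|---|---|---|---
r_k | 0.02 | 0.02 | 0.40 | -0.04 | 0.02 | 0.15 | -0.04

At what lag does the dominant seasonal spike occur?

3

The largest autocorrelation is r_3 = 0.40, with a weaker echo at lag 6 (0.15); the remaining lags stay at or below 0.02.
The dominant spike at lag 3 indicates a seasonal period of 3.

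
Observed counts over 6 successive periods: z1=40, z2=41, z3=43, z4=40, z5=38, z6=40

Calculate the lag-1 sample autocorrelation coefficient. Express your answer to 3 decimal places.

0.167

Mean z̄ = (40 + 41 + 43 + 40 + 38 + 40)/6 = 40.3333
Deviations from mean: -0.3333, 0.6667, 2.6667, -0.3333, -2.3333, -0.3333
Numerator Σ_{t=1}^{5}(z_t−z̄)(z_{t+1}−z̄) = 2.2222
Denominator Σ(z_t−z̄)² = 13.3333
r_1 = 2.2222 / 13.3333 = 0.167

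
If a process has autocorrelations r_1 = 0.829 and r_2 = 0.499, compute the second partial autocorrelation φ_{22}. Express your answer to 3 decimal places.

φ_{22} = (r_2 − r_1²) / (1 − r_1²)
r_1² = (0.829)² = 0.687241
Numerator = 0.499 − 0.6872 = -0.1882; denominator = 1 − 0.6872 = 0.3128
φ_{22} = -0.1882 / 0.3128 = -0.602

-0.602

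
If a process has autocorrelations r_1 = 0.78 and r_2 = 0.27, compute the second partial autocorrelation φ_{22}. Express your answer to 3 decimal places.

φ_{22} = (r_2 − r_1²) / (1 − r_1²)
r_1² = (0.78)² = 0.6084
Numerator = 0.27 − 0.6084 = -0.3384; denominator = 1 − 0.6084 = 0.3916
φ_{22} = -0.3384 / 0.3916 = -0.864

-0.864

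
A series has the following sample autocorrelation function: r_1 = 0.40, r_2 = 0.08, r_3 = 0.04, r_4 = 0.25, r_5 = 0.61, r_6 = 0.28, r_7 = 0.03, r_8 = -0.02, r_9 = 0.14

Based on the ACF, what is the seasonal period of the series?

The largest autocorrelation is r_5 = 0.61; the remaining lags stay at or below 0.40. The elevated value at lag 1 (0.40), dropping to 0.08 at lag 2, reflects decaying short-term dependence rather than seasonality.
The dominant spike at lag 5 indicates a seasonal period of 5.

5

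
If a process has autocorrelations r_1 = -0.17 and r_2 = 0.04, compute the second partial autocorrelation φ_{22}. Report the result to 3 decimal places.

0.011

φ_{22} = (r_2 − r_1²) / (1 − r_1²)
r_1² = (-0.17)² = 0.0289
Numerator = 0.04 − 0.0289 = 0.0111; denominator = 1 − 0.0289 = 0.9711
φ_{22} = 0.0111 / 0.9711 = 0.011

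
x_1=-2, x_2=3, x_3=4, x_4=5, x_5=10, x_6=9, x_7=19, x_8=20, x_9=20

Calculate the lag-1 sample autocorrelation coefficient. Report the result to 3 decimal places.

0.629

Mean x̄ = (-2 + 3 + 4 + 5 + 10 + 9 + 19 + 20 + 20)/9 = 9.7778
Numerator Σ_{t=1}^{8}(x_t−x̄)(x_{t+1}−x̄) = 336.9506
Denominator Σ(x_t−x̄)² = 535.5556
r_1 = 336.9506 / 535.5556 = 0.629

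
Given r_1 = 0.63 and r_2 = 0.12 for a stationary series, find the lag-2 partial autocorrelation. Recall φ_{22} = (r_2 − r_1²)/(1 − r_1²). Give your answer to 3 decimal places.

-0.459

φ_{22} = (r_2 − r_1²) / (1 − r_1²)
r_1² = (0.63)² = 0.3969
Numerator = 0.12 − 0.3969 = -0.2769; denominator = 1 − 0.3969 = 0.6031
φ_{22} = -0.2769 / 0.6031 = -0.459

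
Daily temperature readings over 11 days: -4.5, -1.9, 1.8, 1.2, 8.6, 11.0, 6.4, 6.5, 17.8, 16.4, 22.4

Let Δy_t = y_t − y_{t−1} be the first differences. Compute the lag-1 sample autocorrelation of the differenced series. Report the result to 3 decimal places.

-0.359

First differences Δy: 2.6, 3.7, -0.6, 7.4, 2.4, -4.6, 0.1, 11.3, -1.4, 6.0
Mean of differences = 2.6900
Numerator Σ(Δy_t−Δȳ)(Δy_{t+1}−Δȳ) = -70.3331
Denominator Σ(Δy_t−Δȳ)² = 195.7890
r_1(Δy) = -70.3331 / 195.7890 = -0.359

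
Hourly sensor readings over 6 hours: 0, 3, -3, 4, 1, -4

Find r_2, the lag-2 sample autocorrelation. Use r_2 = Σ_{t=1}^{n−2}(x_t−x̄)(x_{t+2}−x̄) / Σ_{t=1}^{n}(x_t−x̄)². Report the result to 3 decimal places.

Mean x̄ = (0 + 3 − 3 + 4 + 1 − 4)/6 = 0.1667
Deviations from mean: -0.1667, 2.8333, -3.1667, 3.8333, 0.8333, -4.1667
Σ(x_t−x̄)(x_{t+2}−x̄) = (0.5278) + (10.8611) + (-2.6389) + (-15.9722) = -7.2222
Denominator Σ(x_t−x̄)² = 50.8333
r_2 = -7.2222 / 50.8333 = -0.142

-0.142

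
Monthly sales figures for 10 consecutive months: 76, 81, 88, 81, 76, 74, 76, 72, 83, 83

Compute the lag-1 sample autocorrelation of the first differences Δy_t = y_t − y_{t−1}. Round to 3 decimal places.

-0.094

First differences Δy: 5, 7, -7, -5, -2, 2, -4, 11, 0
Mean of differences = 0.7778
Numerator Σ(Δy_t−Δȳ)(Δy_{t+1}−Δȳ) = -27.1605
Denominator Σ(Δy_t−Δȳ)² = 287.5556
r_1(Δy) = -27.1605 / 287.5556 = -0.094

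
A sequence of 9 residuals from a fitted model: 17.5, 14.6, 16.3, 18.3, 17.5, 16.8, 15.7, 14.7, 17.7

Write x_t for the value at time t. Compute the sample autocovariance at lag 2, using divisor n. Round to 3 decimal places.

-0.637

Mean x̄ = (17.5 + 14.6 + 16.3 + 18.3 + 17.5 + 16.8 + 15.7 + 14.7 + 17.7)/9 = 16.5667
Σ_{t=1}^{7}(x_t−x̄)(x_{t+2}−x̄) = -5.7289
γ_2 = -5.7289 / 9 = -0.637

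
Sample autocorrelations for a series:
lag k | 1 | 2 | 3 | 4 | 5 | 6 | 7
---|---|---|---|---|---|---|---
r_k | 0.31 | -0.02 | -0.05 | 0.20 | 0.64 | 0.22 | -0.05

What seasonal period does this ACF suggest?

The largest autocorrelation is r_5 = 0.64; the remaining lags stay at or below 0.31.
The dominant spike at lag 5 indicates a seasonal period of 5.

5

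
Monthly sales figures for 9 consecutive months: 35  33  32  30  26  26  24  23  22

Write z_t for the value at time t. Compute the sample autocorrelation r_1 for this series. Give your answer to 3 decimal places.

Mean z̄ = (35 + 33 + 32 + 30 + 26 + 26 + 24 + 23 + 22)/9 = 27.8889
Numerator Σ_{t=1}^{8}(z_t−z̄)(z_{t+1}−z̄) = 120.7654
Denominator Σ(z_t−z̄)² = 178.8889
r_1 = 120.7654 / 178.8889 = 0.675

0.675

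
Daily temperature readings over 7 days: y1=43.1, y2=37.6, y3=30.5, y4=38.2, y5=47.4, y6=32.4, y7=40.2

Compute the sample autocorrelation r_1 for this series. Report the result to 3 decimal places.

Mean ȳ = (43.1 + 37.6 + 30.5 + 38.2 + 47.4 + 32.4 + 40.2)/7 = 38.4857
Deviations from mean: 4.6143, -0.8857, -7.9857, -0.2857, 8.9143, -6.0857, 1.7143
Numerator Σ_{t=1}^{6}(y_t−ȳ)(y_{t+1}−ȳ) = -61.9616
Denominator Σ(y_t−ȳ)² = 205.3686
r_1 = -61.9616 / 205.3686 = -0.302

-0.302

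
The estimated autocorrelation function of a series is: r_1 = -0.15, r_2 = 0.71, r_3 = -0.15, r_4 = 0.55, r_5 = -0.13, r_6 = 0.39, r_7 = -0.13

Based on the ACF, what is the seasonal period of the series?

2

The largest autocorrelation is r_2 = 0.71, with weaker echoes at lags 4 (0.55) and 6 (0.39); the remaining lags stay at or below -0.13.
The dominant spike at lag 2 indicates a seasonal period of 2.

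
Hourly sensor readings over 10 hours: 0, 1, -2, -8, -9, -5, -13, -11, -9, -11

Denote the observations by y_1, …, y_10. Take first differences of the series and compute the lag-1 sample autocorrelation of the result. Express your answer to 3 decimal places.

-0.356

First differences Δy: 1, -3, -6, -1, 4, -8, 2, 2, -2
Mean of differences = -1.2222
Numerator Σ(Δy_t−Δȳ)(Δy_{t+1}−Δȳ) = -44.7160
Denominator Σ(Δy_t−Δȳ)² = 125.5556
r_1(Δy) = -44.7160 / 125.5556 = -0.356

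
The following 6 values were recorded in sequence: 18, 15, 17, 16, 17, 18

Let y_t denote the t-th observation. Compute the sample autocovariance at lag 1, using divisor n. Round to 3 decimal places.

-0.421

Mean ȳ = (18 + 15 + 17 + 16 + 17 + 18)/6 = 16.8333
Deviations: 1.1667, -1.8333, 0.1667, -0.8333, 0.1667, 1.1667
Σ_{t=1}^{5}(y_t−ȳ)(y_{t+1}−ȳ) = -2.5278
γ_1 = -2.5278 / 6 = -0.421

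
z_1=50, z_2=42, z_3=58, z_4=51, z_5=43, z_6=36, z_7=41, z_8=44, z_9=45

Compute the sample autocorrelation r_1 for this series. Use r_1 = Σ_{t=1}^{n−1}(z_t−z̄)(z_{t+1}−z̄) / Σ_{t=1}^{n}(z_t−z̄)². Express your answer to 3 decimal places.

Mean z̄ = (50 + 42 + 58 + 51 + 43 + 36 + 41 + 44 + 45)/9 = 45.5556
Numerator Σ_{t=1}^{8}(z_t−z̄)(z_{t+1}−z̄) = 69.6914
Denominator Σ(z_t−z̄)² = 338.2222
r_1 = 69.6914 / 338.2222 = 0.206

0.206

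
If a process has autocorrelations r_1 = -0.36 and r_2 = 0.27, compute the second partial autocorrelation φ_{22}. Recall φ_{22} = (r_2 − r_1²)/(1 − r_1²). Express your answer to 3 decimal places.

0.161

φ_{22} = (r_2 − r_1²) / (1 − r_1²)
r_1² = (-0.36)² = 0.1296
Numerator = 0.27 − 0.1296 = 0.1404; denominator = 1 − 0.1296 = 0.8704
φ_{22} = 0.1404 / 0.8704 = 0.161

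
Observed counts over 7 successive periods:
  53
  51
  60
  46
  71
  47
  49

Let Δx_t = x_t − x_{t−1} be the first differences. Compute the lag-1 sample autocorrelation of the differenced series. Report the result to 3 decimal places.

-0.772

First differences Δx: -2, 9, -14, 25, -24, 2
Mean of differences = -0.6667
Numerator Σ(Δx_t−Δx̄)(Δx_{t+1}−Δx̄) = -1145.1111
Denominator Σ(Δx_t−Δx̄)² = 1483.3333
r_1(Δx) = -1145.1111 / 1483.3333 = -0.772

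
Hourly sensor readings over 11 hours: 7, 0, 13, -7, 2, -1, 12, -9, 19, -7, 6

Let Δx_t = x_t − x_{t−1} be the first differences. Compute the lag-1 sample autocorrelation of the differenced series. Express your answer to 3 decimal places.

-0.857

First differences Δx: -7, 13, -20, 9, -3, 13, -21, 28, -26, 13
Mean of differences = -0.1000
Numerator Σ(Δx_t−Δx̄)(Δx_{t+1}−Δx̄) = -2524.7100
Denominator Σ(Δx_t−Δx̄)² = 2946.9000
r_1(Δx) = -2524.7100 / 2946.9000 = -0.857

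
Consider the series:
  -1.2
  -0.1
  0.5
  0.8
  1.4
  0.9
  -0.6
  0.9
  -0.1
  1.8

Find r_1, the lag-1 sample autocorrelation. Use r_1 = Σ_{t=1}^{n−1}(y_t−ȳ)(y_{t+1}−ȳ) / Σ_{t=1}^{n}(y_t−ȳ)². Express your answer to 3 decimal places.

-0.036

Mean ȳ = (-1.2 − 0.1 + 0.5 + 0.8 + 1.4 + 0.9 − 0.6 + 0.9 − 0.1 + 1.8)/10 = 0.4300
Numerator Σ_{t=1}^{9}(y_t−ȳ)(y_{t+1}−ȳ) = -0.2759
Denominator Σ(y_t−ȳ)² = 7.6810
r_1 = -0.2759 / 7.6810 = -0.036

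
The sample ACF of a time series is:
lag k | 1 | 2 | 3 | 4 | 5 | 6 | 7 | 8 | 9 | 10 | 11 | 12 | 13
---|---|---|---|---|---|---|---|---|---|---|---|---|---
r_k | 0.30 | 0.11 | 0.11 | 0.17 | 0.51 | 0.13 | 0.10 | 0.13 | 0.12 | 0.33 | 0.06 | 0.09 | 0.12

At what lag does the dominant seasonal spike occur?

5

The largest autocorrelation is r_5 = 0.51, with a weaker echo at lag 10 (0.33); the remaining lags stay at or below 0.30. The elevated value at lag 1 (0.30), dropping to 0.11 at lag 2, reflects decaying short-term dependence rather than seasonality.
The dominant spike at lag 5 indicates a seasonal period of 5.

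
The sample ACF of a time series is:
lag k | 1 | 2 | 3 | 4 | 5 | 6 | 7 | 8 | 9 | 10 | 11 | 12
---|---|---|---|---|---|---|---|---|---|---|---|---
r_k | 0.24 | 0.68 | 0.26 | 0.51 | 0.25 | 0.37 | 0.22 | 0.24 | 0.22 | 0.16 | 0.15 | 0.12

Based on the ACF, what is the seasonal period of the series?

2

The largest autocorrelation is r_2 = 0.68, with weaker echoes at lags 4 (0.51) and 6 (0.37); the remaining lags stay at or below 0.26.
The dominant spike at lag 2 indicates a seasonal period of 2.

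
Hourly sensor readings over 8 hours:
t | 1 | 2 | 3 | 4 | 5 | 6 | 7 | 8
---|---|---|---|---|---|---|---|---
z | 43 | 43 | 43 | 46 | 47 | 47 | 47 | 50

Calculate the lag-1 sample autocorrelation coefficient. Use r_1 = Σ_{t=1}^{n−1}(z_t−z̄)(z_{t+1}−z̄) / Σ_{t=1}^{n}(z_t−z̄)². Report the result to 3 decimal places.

Mean z̄ = (43 + 43 + 43 + 46 + 47 + 47 + 47 + 50)/8 = 45.7500
Deviations from mean: -2.7500, -2.7500, -2.7500, 0.2500, 1.2500, 1.2500, 1.2500, 4.2500
Σ(z_t−z̄)(z_{t+1}−z̄) = (7.5625) + (7.5625) + (-0.6875) + (0.3125) + (1.5625) + (1.5625) + (5.3125) = 23.1875
Denominator Σ(z_t−z̄)² = 45.5000
r_1 = 23.1875 / 45.5000 = 0.510

0.510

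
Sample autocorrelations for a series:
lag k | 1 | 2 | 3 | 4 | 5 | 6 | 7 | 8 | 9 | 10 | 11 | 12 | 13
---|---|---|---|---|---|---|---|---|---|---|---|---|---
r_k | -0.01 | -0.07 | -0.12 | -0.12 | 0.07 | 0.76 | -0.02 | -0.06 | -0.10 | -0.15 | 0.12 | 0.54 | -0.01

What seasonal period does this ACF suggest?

6

The largest autocorrelation is r_6 = 0.76, with a weaker echo at lag 12 (0.54); the remaining lags stay at or below 0.12.
The dominant spike at lag 6 indicates a seasonal period of 6.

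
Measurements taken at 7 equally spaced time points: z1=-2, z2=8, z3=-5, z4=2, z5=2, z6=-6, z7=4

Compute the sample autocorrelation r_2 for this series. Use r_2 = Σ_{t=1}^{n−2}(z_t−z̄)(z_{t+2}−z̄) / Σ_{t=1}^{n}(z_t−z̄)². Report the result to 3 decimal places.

Mean z̄ = (-2 + 8 − 5 + 2 + 2 − 6 + 4)/7 = 0.4286
Numerator Σ_{t=1}^{5}(z_t−z̄)(z_{t+2}−z̄) = 12.0612
Denominator Σ(z_t−z̄)² = 151.7143
r_2 = 12.0612 / 151.7143 = 0.079

0.079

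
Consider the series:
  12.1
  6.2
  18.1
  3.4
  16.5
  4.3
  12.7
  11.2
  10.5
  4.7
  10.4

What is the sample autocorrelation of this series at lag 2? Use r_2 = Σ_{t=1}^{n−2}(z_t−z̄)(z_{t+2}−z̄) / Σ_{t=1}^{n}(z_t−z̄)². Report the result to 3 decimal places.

Mean z̄ = (12.1 + 6.2 + 18.1 + 3.4 + 16.5 + 4.3 + 12.7 + 11.2 + 10.5 + 4.7 + 10.4)/11 = 10.0091
Numerator Σ_{t=1}^{9}(z_t−z̄)(z_{t+2}−z̄) = 138.1989
Denominator Σ(z_t−z̄)² = 239.9891
r_2 = 138.1989 / 239.9891 = 0.576

0.576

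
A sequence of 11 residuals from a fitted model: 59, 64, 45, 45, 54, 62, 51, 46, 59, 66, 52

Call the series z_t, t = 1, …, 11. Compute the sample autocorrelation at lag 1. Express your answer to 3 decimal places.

0.053

Mean z̄ = (59 + 64 + 45 + 45 + 54 + 62 + 51 + 46 + 59 + 66 + 52)/11 = 54.8182
Numerator Σ_{t=1}^{10}(z_t−z̄)(z_{t+1}−z̄) = 31.4215
Denominator Σ(z_t−z̄)² = 589.6364
r_1 = 31.4215 / 589.6364 = 0.053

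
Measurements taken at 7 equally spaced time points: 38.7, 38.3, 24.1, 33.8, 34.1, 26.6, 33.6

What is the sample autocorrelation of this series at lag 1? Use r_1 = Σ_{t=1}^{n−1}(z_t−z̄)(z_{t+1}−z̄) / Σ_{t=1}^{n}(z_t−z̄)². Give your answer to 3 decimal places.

-0.199

Mean z̄ = (38.7 + 38.3 + 24.1 + 33.8 + 34.1 + 26.6 + 33.6)/7 = 32.7429
Deviations from mean: 5.9571, 5.5571, -8.6429, 1.0571, 1.3571, -6.1429, 0.8571
Numerator Σ_{t=1}^{6}(z_t−z̄)(z_{t+1}−z̄) = -36.2290
Denominator Σ(z_t−z̄)² = 182.4971
r_1 = -36.2290 / 182.4971 = -0.199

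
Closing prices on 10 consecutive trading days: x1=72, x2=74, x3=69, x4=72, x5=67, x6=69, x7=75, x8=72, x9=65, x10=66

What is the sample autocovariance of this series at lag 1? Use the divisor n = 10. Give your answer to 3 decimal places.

1.369

Mean x̄ = (72 + 74 + 69 + 72 + 67 + 69 + 75 + 72 + 65 + 66)/10 = 70.1000
Σ_{t=1}^{9}(x_t−x̄)(x_{t+1}−x̄) = 13.6900
γ_1 = 13.6900 / 10 = 1.369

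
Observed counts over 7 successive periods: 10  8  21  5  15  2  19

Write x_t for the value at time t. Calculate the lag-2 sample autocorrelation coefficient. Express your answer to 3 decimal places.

0.426

Mean x̄ = (10 + 8 + 21 + 5 + 15 + 2 + 19)/7 = 11.4286
Numerator Σ_{t=1}^{5}(x_t−x̄)(x_{t+2}−x̄) = 130.2041
Denominator Σ(x_t−x̄)² = 305.7143
r_2 = 130.2041 / 305.7143 = 0.426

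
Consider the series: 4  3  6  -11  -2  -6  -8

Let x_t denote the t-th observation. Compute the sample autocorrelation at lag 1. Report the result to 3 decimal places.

Mean x̄ = (4 + 3 + 6 − 11 − 2 − 6 − 8)/7 = -2.0000
Σ(x_t−x̄)(x_{t+1}−x̄) = (30.0000) + (40.0000) + (-72.0000) + (0.0000) + (0.0000) + (24.0000) = 22.0000
Denominator Σ(x_t−x̄)² = 258.0000
r_1 = 22.0000 / 258.0000 = 0.085

0.085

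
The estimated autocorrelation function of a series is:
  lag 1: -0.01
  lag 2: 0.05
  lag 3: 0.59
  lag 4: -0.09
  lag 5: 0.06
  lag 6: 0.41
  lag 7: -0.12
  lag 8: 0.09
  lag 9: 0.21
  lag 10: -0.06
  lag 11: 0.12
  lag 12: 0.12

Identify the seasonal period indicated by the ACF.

The largest autocorrelation is r_3 = 0.59, with weaker echoes at lags 6 (0.41) and 9 (0.21); the remaining lags stay at or below 0.12.
The dominant spike at lag 3 indicates a seasonal period of 3.

3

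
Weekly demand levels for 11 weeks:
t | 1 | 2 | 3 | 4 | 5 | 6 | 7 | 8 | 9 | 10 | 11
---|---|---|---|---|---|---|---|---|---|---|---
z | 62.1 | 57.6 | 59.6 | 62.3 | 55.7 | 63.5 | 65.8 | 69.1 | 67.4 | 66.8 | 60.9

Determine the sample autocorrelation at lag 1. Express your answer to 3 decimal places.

0.455

Mean z̄ = (62.1 + 57.6 + 59.6 + 62.3 + 55.7 + 63.5 + 65.8 + 69.1 + 67.4 + 66.8 + 60.9)/11 = 62.8000
Numerator Σ_{t=1}^{10}(z_t−z̄)(z_{t+1}−z̄) = 81.2400
Denominator Σ(z_t−z̄)² = 178.3800
r_1 = 81.2400 / 178.3800 = 0.455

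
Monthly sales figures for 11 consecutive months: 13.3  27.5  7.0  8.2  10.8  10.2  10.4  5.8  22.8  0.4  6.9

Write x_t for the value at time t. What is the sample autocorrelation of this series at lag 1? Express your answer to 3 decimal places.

-0.262

Mean x̄ = (13.3 + 27.5 + 7.0 + 8.2 + 10.8 + 10.2 + 10.4 + 5.8 + 22.8 + 0.4 + 6.9)/11 = 11.2091
Numerator Σ_{t=1}^{10}(x_t−x̄)(x_{t+1}−x̄) = -156.4110
Denominator Σ(x_t−x̄)² = 597.3891
r_1 = -156.4110 / 597.3891 = -0.262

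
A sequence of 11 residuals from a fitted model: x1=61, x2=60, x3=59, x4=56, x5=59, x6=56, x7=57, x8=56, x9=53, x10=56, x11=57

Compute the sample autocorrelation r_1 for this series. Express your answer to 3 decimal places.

Mean x̄ = (61 + 60 + 59 + 56 + 59 + 56 + 57 + 56 + 53 + 56 + 57)/11 = 57.2727
Numerator Σ_{t=1}^{10}(x_t−x̄)(x_{t+1}−x̄) = 20.1983
Denominator Σ(x_t−x̄)² = 52.1818
r_1 = 20.1983 / 52.1818 = 0.387

0.387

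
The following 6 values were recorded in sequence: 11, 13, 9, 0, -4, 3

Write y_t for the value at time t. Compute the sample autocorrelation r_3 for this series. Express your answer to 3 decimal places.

-0.490

Mean ȳ = (11 + 13 + 9 + 0 − 4 + 3)/6 = 5.3333
Deviations from mean: 5.6667, 7.6667, 3.6667, -5.3333, -9.3333, -2.3333
Σ(y_t−ȳ)(y_{t+3}−ȳ) = (-30.2222) + (-71.5556) + (-8.5556) = -110.3333
Denominator Σ(y_t−ȳ)² = 225.3333
r_3 = -110.3333 / 225.3333 = -0.490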